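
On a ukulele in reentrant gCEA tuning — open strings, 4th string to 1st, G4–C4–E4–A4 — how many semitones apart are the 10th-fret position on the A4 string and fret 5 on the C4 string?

14 semitones

A4 at fret 10 → G5 (MIDI 79); C4 at fret 5 → F4 (MIDI 65).
79 − 65 = 14, so the two pitches are 14 semitones apart, with G5 the higher.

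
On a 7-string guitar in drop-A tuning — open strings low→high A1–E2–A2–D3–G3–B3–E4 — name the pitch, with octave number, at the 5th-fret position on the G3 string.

C4

The open G3 string plus 5 semitones: G–G#–A–A#–B–C.
The walk passes from B into C once, so the octave number goes from 3 to 4.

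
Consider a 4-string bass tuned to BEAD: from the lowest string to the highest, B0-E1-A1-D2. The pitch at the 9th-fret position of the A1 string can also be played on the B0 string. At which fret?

A1 at fret 9 is A1 + 9 semitones = F♯2.
The open B0 string is 10 semitones below the open A1, so the same pitch on the B0 string lies at fret 9 + 10 = 19.

19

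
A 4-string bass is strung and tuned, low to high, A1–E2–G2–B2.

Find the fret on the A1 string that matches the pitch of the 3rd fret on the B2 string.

17

Fret 3 on B2 is MIDI 47 + 3 = 50 (D3). On the A1 string (open MIDI 33), that pitch is 50 − 33 = fret 17.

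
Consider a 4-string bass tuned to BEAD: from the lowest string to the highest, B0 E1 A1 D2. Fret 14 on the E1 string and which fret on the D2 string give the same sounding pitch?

4

Fret 14 on E1 is MIDI 28 + 14 = 42 (F#2). On the D2 string (open MIDI 38), that pitch is 42 − 38 = fret 4.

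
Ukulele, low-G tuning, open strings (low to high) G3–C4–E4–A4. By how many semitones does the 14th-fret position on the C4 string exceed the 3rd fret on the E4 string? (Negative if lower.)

C4 at fret 14 → D5 (MIDI 74); E4 at fret 3 → G4 (MIDI 67).
74 − 67 = 7, so the two pitches are 7 semitones apart.

7 semitones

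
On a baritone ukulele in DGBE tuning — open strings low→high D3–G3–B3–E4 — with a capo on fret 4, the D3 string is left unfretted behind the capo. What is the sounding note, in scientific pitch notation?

F#3

The capo raises the open D3 by 4 semitones to F#3; fretting 0 more gives D3 + 4 + 0 = D3 + 4 semitones = F#3.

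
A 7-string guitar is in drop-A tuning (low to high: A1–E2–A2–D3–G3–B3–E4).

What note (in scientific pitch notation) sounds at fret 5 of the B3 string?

E4

The open B3 string plus 5 semitones: B–C–C#–D–D#–E.
The walk passes from B into C once, so the octave number goes from 3 to 4.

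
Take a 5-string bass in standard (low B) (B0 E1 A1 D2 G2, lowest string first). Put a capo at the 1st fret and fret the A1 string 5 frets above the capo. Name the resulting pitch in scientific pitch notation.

D♯2

The capo raises the open A1 by 1 semitone to A♯1; fretting 5 more gives A1 + 1 + 5 = A1 + 6 semitones = D♯2.
(Also written E♭.)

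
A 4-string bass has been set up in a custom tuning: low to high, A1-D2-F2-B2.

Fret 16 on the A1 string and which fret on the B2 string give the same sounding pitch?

2

A1 at fret 16 is A1 + 16 semitones = C#3.
The open B2 string is 14 semitones above the open A1, so the same pitch on the B2 string lies at fret 16 − 14 = 2.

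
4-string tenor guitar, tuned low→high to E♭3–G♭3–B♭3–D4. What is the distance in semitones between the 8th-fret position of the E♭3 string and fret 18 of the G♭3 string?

13 semitones

E♭3 at fret 8 → B3 (MIDI 59); G♭3 at fret 18 → C5 (MIDI 72).
59 − 72 = -13, so the two pitches are 13 semitones apart, with C5 the higher.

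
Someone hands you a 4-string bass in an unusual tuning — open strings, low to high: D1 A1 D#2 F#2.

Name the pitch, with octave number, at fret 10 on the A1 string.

A1 is MIDI 33. Adding 10 gives 43, which is G2.

G2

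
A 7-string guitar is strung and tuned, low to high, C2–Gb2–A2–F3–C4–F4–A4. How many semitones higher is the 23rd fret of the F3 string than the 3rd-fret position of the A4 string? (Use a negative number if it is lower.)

4 semitones

F3 at fret 23 → E5 (MIDI 76); A4 at fret 3 → C5 (MIDI 72).
76 − 72 = 4, so the two pitches are 4 semitones apart.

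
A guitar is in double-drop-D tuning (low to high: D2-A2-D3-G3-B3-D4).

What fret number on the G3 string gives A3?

2

A3 is 2 semitones above the open G3 (G–G#–A), so it sits at fret 2.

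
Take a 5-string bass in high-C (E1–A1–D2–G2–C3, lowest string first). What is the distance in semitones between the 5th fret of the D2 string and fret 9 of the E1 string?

D2 at fret 5 → G2 (MIDI 43); E1 at fret 9 → C#2 (MIDI 37).
43 − 37 = 6, so the two pitches are 6 semitones apart, with G2 the higher.

6 semitones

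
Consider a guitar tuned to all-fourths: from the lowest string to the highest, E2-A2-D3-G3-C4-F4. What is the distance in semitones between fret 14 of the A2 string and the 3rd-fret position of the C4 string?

A2 at fret 14 → B3 (MIDI 59); C4 at fret 3 → D♯4 (MIDI 63).
59 − 63 = -4, so the two pitches are 4 semitones apart, with D♯4 the higher.

4 semitones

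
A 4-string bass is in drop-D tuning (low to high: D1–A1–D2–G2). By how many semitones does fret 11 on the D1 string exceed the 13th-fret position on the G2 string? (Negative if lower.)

-19 semitones

D1 at fret 11 → C♯2 (MIDI 37); G2 at fret 13 → G♯3 (MIDI 56).
37 − 56 = -19, so the two pitches are 19 semitones apart.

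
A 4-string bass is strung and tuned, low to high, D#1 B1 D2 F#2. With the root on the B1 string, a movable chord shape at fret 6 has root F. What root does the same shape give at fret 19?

Moving from fret 6 to fret 19 shifts the root by 13 semitones.
F up 13 semitones is F#.

F#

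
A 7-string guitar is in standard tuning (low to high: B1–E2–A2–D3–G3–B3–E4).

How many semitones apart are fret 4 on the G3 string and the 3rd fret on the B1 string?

21 semitones

G3 at fret 4 → B3 (MIDI 59); B1 at fret 3 → D2 (MIDI 38).
59 − 38 = 21, so the two pitches are 21 semitones apart, with B3 the higher.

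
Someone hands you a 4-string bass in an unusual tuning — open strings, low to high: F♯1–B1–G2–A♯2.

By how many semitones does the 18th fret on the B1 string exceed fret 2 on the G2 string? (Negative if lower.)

B1 at fret 18 → F3 (MIDI 53); G2 at fret 2 → A2 (MIDI 45).
53 − 45 = 8, so the two pitches are 8 semitones apart.

8 semitones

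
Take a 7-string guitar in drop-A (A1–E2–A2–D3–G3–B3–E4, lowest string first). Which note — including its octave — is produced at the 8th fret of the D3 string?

Each fret is one semitone, so D3 + 8 = A#3.
(Equivalently spelled Bb3.)

A#3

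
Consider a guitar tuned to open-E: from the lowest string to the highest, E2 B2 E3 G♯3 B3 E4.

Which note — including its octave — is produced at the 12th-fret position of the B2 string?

Each fret is one semitone, so B2 + 12 = B3.

B3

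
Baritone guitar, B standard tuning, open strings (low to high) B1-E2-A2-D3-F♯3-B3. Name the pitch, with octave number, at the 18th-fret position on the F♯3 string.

F♯3 is MIDI 54. Adding 18 gives 72, which is C5.

C5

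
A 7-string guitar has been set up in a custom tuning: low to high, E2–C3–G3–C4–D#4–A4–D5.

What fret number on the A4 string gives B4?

B4 is 2 semitones above the open A4 (A–A#–B), so it sits at fret 2.

2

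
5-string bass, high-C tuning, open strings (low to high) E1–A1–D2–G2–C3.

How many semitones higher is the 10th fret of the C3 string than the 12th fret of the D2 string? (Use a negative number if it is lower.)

8 semitones

C3 at fret 10 → A♯3 (MIDI 58); D2 at fret 12 → D3 (MIDI 50).
58 − 50 = 8, so the two pitches are 8 semitones apart.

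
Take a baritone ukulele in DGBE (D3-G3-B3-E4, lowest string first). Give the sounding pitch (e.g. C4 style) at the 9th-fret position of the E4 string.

C#5

The open E4 string plus 9 semitones: E–F–F#–G–G#–A–A#–B–C–C#.
The walk passes from B into C once, so the octave number goes from 4 to 5.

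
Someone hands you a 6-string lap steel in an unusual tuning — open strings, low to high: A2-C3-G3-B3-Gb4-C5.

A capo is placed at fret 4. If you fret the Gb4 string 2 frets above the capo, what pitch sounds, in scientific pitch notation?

The capo raises the open Gb4 by 4 semitones to Bb4; fretting 2 more gives Gb4 + 4 + 2 = Gb4 + 6 semitones = C5.

C5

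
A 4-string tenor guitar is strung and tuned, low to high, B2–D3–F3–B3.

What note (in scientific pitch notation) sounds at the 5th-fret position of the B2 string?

Each fret is one semitone, so B2 + 5 = E3.

E3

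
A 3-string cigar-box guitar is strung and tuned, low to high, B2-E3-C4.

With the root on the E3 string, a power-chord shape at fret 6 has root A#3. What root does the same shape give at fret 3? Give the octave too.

Moving from fret 6 to fret 3 shifts the root by -3 semitones.
A#3 down 3 semitones is G3.

G3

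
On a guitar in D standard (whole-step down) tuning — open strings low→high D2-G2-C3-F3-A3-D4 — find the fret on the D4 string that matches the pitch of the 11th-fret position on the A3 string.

A3 at fret 11 is A3 + 11 semitones = G#4.
The open D4 string is 5 semitones above the open A3, so the same pitch on the D4 string lies at fret 11 − 5 = 6.

6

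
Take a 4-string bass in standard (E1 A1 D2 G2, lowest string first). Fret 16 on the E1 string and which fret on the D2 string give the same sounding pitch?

E1 at fret 16 is E1 + 16 semitones = G#2.
The open D2 string is 10 semitones above the open E1, so the same pitch on the D2 string lies at fret 16 − 10 = 6.

6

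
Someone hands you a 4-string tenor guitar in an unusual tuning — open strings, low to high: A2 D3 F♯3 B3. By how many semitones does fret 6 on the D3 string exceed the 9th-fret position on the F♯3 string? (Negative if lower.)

-7 semitones

D3 at fret 6 → G♯3 (MIDI 56); F♯3 at fret 9 → D♯4 (MIDI 63).
56 − 63 = -7, so the two pitches are 7 semitones apart.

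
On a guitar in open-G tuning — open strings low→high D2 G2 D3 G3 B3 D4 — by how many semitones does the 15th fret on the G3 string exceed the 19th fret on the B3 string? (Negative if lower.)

-8 semitones

G3 at fret 15 → A#4 (MIDI 70); B3 at fret 19 → F#5 (MIDI 78).
70 − 78 = -8, so the two pitches are 8 semitones apart.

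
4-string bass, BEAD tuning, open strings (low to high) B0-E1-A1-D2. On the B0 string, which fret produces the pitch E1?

5

E1 is 5 semitones above the open B0 (B–C–C#–D–D#–E), so it sits at fret 5.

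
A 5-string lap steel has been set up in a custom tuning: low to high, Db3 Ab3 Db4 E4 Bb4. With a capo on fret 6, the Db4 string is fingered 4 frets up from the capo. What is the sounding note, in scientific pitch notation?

B4

The capo raises the open Db4 by 6 semitones to G4; fretting 4 more gives Db4 + 6 + 4 = Db4 + 10 semitones = B4.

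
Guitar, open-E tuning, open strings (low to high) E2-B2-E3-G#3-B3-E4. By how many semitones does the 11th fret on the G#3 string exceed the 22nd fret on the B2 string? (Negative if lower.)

-2 semitones

G#3 at fret 11 → G4 (MIDI 67); B2 at fret 22 → A4 (MIDI 69).
67 − 69 = -2, so the two pitches are 2 semitones apart.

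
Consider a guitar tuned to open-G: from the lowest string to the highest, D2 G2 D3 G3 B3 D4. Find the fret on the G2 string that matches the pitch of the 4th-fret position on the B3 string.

20

Fret 4 on B3 is MIDI 59 + 4 = 63 (D#4). On the G2 string (open MIDI 43), that pitch is 63 − 43 = fret 20.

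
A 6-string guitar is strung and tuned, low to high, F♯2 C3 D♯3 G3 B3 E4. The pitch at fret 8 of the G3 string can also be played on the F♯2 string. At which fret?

G3 at fret 8 is G3 + 8 semitones = D♯4.
The open F♯2 string is 13 semitones below the open G3, so the same pitch on the F♯2 string lies at fret 8 + 13 = 21.

21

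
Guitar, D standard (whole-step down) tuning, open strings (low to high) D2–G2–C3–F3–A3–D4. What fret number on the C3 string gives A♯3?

10

A♯3 is 10 semitones above the open C3 (C–C#–D–D#–…–G#–A–A#), so it sits at fret 10.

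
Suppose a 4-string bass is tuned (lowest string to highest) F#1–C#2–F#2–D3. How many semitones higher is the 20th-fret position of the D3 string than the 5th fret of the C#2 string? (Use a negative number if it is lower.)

D3 at fret 20 → A#4 (MIDI 70); C#2 at fret 5 → F#2 (MIDI 42).
70 − 42 = 28, so the two pitches are 28 semitones apart.

28 semitones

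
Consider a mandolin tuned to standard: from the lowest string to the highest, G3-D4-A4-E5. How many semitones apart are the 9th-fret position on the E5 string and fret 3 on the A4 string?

13 semitones

E5 at fret 9 → C♯6 (MIDI 85); A4 at fret 3 → C5 (MIDI 72).
85 − 72 = 13, so the two pitches are 13 semitones apart, with C♯6 the higher.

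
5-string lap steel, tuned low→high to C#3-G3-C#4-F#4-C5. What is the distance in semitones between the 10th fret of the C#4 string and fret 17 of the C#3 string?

5 semitones

C#4 at fret 10 → B4 (MIDI 71); C#3 at fret 17 → F#4 (MIDI 66).
71 − 66 = 5, so the two pitches are 5 semitones apart, with B4 the higher.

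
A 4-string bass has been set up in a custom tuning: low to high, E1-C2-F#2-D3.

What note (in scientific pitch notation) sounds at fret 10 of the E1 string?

Each fret is one semitone, so E1 + 10 = D2.

D2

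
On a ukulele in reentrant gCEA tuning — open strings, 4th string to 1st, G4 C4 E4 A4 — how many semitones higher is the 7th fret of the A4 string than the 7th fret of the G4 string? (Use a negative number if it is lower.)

2 semitones

A4 at fret 7 → E5 (MIDI 76); G4 at fret 7 → D5 (MIDI 74).
76 − 74 = 2, so the two pitches are 2 semitones apart.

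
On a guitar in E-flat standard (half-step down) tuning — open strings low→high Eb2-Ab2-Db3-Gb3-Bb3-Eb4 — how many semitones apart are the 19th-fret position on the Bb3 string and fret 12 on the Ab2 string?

Bb3 at fret 19 → F5 (MIDI 77); Ab2 at fret 12 → Ab3 (MIDI 56).
77 − 56 = 21, so the two pitches are 21 semitones apart, with F5 the higher.

21 semitones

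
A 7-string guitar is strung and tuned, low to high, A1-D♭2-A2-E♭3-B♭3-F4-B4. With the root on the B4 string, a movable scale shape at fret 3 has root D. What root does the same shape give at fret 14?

Moving from fret 3 to fret 14 shifts the root by 11 semitones.
D up 11 semitones is D♭.

D♭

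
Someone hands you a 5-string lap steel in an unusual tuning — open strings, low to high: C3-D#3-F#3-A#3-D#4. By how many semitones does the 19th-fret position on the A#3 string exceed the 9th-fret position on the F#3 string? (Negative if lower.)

A#3 at fret 19 → F5 (MIDI 77); F#3 at fret 9 → D#4 (MIDI 63).
77 − 63 = 14, so the two pitches are 14 semitones apart.

14 semitones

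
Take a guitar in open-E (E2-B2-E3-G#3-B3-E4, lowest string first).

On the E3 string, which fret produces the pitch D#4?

11

D#4 is 11 semitones above the open E3 (E–F–F#–G–…–C#–D–D#), so it sits at fret 11.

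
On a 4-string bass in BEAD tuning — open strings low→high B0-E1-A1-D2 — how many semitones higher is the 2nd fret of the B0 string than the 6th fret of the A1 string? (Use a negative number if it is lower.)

B0 at fret 2 → C♯1 (MIDI 25); A1 at fret 6 → D♯2 (MIDI 39).
25 − 39 = -14, so the two pitches are 14 semitones apart.

-14 semitones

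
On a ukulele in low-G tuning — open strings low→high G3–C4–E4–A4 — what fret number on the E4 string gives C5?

C5 is 8 semitones above the open E4 (E–F–F#–G–G#–A–A#–B–C), so it sits at fret 8.

8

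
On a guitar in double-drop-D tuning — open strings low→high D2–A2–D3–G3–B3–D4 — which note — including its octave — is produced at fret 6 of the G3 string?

G3 is MIDI 55. Adding 6 gives 61, which is C♯4.
(Equivalently spelled D♭4.)

C♯4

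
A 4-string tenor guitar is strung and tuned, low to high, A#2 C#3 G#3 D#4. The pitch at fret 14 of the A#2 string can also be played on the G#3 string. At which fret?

A#2 at fret 14 is A#2 + 14 semitones = C4.
The open G#3 string is 10 semitones above the open A#2, so the same pitch on the G#3 string lies at fret 14 − 10 = 4.

4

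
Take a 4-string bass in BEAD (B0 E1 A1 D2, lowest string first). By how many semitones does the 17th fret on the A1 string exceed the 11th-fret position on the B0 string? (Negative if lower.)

16 semitones

A1 at fret 17 → D3 (MIDI 50); B0 at fret 11 → A#1 (MIDI 34).
50 − 34 = 16, so the two pitches are 16 semitones apart.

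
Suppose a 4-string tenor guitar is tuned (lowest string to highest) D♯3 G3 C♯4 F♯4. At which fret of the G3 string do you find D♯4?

8

D♯4 is 8 semitones above the open G3 (G–G#–A–A#–B–C–C#–D–D#), so it sits at fret 8.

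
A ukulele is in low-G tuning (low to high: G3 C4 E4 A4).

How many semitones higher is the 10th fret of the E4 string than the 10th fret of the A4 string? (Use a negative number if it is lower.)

E4 at fret 10 → D5 (MIDI 74); A4 at fret 10 → G5 (MIDI 79).
74 − 79 = -5, so the two pitches are 5 semitones apart.

-5 semitones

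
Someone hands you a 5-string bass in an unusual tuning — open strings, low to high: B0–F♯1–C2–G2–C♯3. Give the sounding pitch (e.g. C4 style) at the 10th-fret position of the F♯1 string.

Each fret is one semitone, so F♯1 + 10 = E2.

E2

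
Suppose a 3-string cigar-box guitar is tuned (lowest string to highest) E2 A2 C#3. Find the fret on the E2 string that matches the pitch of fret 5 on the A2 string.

10

A2 at fret 5 is A2 + 5 semitones = D3.
The open E2 string is 5 semitones below the open A2, so the same pitch on the E2 string lies at fret 5 + 5 = 10.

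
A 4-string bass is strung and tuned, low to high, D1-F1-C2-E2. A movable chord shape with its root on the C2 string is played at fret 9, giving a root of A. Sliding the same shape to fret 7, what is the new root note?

G

Moving from fret 9 to fret 7 shifts the root by -2 semitones.
A down 2 semitones is G.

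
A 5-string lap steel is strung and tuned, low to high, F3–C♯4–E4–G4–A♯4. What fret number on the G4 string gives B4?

4

B4 is 4 semitones above the open G4 (G–G#–A–A#–B), so it sits at fret 4.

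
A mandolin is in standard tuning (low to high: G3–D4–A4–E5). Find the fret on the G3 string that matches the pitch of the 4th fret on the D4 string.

11

D4 at fret 4 is D4 + 4 semitones = F♯4.
The open G3 string is 7 semitones below the open D4, so the same pitch on the G3 string lies at fret 4 + 7 = 11.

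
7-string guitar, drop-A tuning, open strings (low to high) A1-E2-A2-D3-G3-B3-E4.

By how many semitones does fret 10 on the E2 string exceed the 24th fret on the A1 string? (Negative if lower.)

-7 semitones

E2 at fret 10 → D3 (MIDI 50); A1 at fret 24 → A3 (MIDI 57).
50 − 57 = -7, so the two pitches are 7 semitones apart.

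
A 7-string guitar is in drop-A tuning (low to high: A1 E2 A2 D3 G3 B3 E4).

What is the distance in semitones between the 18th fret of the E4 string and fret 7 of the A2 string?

E4 at fret 18 → A#5 (MIDI 82); A2 at fret 7 → E3 (MIDI 52).
82 − 52 = 30, so the two pitches are 30 semitones apart, with A#5 the higher.

30 semitones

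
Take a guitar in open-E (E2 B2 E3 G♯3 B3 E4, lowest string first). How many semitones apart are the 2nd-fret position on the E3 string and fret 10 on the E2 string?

E3 at fret 2 → F♯3 (MIDI 54); E2 at fret 10 → D3 (MIDI 50).
54 − 50 = 4, so the two pitches are 4 semitones apart, with F♯3 the higher.

4 semitones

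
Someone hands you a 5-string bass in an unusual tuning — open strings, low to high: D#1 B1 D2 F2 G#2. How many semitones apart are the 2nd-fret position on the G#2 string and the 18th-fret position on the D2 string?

G#2 at fret 2 → A#2 (MIDI 46); D2 at fret 18 → G#3 (MIDI 56).
46 − 56 = -10, so the two pitches are 10 semitones apart, with G#3 the higher.

10 semitones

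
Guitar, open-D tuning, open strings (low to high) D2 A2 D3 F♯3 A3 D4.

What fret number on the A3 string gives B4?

14

B4 is 14 semitones above the open A3 (A–A#–B–C–…–A–A#–B), so it sits at fret 14.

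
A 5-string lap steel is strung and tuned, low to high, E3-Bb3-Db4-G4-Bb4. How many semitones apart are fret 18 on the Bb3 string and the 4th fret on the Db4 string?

Bb3 at fret 18 → E5 (MIDI 76); Db4 at fret 4 → F4 (MIDI 65).
76 − 65 = 11, so the two pitches are 11 semitones apart, with E5 the higher.

11 semitones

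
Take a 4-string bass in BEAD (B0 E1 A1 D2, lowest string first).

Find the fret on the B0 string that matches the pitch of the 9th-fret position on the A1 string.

19

A1 at fret 9 is A1 + 9 semitones = F#2.
The open B0 string is 10 semitones below the open A1, so the same pitch on the B0 string lies at fret 9 + 10 = 19.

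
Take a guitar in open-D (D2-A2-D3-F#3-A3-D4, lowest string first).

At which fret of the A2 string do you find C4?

15

C4 is 15 semitones above the open A2 (A–A#–B–C–…–A#–B–C), so it sits at fret 15.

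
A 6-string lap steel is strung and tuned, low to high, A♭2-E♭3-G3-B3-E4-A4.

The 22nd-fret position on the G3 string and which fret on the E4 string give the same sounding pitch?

13

G3 at fret 22 is G3 + 22 semitones = F5.
The open E4 string is 9 semitones above the open G3, so the same pitch on the E4 string lies at fret 22 − 9 = 13.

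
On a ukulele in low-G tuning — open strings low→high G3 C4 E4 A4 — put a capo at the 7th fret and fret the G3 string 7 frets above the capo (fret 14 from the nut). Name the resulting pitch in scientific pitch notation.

A4

The capo raises the open G3 by 7 semitones to D4; fretting 7 more gives G3 + 7 + 7 = G3 + 14 semitones = A4.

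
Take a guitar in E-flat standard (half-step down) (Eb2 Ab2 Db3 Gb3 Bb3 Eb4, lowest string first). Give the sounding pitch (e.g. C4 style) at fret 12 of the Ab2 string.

Ab2 is MIDI 44. Adding 12 gives 56, which is Ab3.

Ab3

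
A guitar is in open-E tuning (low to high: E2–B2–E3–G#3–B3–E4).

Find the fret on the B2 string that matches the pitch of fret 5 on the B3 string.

17

B3 at fret 5 is B3 + 5 semitones = E4.
The open B2 string is 12 semitones below the open B3, so the same pitch on the B2 string lies at fret 5 + 12 = 17.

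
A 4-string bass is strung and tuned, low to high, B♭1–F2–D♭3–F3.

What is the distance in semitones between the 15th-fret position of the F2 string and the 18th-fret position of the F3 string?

F2 at fret 15 → A♭3 (MIDI 56); F3 at fret 18 → B4 (MIDI 71).
56 − 71 = -15, so the two pitches are 15 semitones apart, with B4 the higher.

15 semitones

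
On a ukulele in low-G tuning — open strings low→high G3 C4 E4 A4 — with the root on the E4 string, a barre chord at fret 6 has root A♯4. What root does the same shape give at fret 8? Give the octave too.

Moving from fret 6 to fret 8 shifts the root by 2 semitones.
A♯4 up 2 semitones is C5.

C5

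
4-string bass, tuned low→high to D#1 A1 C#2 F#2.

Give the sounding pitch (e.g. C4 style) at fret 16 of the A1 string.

C#3

A1 is MIDI 33. Adding 16 gives 49, which is C#3.
(Equivalently spelled Db3.)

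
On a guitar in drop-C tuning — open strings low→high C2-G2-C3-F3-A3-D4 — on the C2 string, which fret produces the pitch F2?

F2 is 5 semitones above the open C2 (C–C#–D–D#–E–F), so it sits at fret 5.

5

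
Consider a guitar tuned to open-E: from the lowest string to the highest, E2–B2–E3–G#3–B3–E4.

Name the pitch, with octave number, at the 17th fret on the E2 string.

The open E2 string plus 17 semitones: E–F–F#–G–…–G–G#–A.
The walk passes from B into C once, so the octave number goes from 2 to 3.

A3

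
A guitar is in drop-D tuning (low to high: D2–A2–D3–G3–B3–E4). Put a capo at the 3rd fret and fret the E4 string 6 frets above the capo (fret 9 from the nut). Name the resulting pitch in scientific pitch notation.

The capo raises the open E4 by 3 semitones to G4; fretting 6 more gives E4 + 3 + 6 = E4 + 9 semitones = C#5.
(Also written Db.)

C#5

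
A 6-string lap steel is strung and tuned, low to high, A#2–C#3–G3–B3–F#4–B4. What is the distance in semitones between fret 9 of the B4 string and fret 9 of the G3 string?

16 semitones

B4 at fret 9 → G#5 (MIDI 80); G3 at fret 9 → E4 (MIDI 64).
80 − 64 = 16, so the two pitches are 16 semitones apart, with G#5 the higher.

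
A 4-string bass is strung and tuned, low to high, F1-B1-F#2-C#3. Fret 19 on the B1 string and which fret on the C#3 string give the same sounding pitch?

5

B1 at fret 19 is B1 + 19 semitones = F#3.
The open C#3 string is 14 semitones above the open B1, so the same pitch on the C#3 string lies at fret 19 − 14 = 5.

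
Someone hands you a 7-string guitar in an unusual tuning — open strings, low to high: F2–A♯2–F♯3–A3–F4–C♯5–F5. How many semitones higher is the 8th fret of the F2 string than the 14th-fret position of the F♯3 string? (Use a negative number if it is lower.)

F2 at fret 8 → C♯3 (MIDI 49); F♯3 at fret 14 → G♯4 (MIDI 68).
49 − 68 = -19, so the two pitches are 19 semitones apart.

-19 semitones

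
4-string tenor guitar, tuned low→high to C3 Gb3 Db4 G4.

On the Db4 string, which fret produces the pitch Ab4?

Ab4 is 7 semitones above the open Db4 (Db–D–Eb–E–F–Gb–G–Ab), so it sits at fret 7.

7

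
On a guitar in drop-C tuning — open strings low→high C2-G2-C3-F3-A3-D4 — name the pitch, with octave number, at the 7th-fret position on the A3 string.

The open A3 string plus 7 semitones: A–A#–B–C–C#–D–D#–E.
The walk passes from B into C once, so the octave number goes from 3 to 4.

E4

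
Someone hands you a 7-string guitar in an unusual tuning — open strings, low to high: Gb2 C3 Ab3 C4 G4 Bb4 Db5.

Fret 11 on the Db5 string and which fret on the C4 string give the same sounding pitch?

Fret 11 on Db5 is MIDI 73 + 11 = 84 (C6). On the C4 string (open MIDI 60), that pitch is 84 − 60 = fret 24.

24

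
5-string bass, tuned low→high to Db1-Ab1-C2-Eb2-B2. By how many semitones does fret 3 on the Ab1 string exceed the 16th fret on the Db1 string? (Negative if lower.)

Ab1 at fret 3 → B1 (MIDI 35); Db1 at fret 16 → F2 (MIDI 41).
35 − 41 = -6, so the two pitches are 6 semitones apart.

-6 semitones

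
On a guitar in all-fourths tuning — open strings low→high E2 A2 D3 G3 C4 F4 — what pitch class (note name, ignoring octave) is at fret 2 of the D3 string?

E

D3 is MIDI 50. Adding 2 gives 52; 52 mod 12 = 4, i.e. E.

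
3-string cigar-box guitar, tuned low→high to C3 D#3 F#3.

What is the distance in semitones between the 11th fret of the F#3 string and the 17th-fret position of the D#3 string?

F#3 at fret 11 → F4 (MIDI 65); D#3 at fret 17 → G#4 (MIDI 68).
65 − 68 = -3, so the two pitches are 3 semitones apart, with G#4 the higher.

3 semitones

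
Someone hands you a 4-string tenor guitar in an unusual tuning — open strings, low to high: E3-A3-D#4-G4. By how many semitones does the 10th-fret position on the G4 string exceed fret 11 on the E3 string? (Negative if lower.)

G4 at fret 10 → F5 (MIDI 77); E3 at fret 11 → D#4 (MIDI 63).
77 − 63 = 14, so the two pitches are 14 semitones apart.

14 semitones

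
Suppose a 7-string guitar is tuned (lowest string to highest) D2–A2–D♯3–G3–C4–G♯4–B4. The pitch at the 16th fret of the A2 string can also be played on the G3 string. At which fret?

A2 at fret 16 is A2 + 16 semitones = C♯4.
The open G3 string is 10 semitones above the open A2, so the same pitch on the G3 string lies at fret 16 − 10 = 6.

6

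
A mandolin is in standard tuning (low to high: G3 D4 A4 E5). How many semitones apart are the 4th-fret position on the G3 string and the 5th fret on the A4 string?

G3 at fret 4 → B3 (MIDI 59); A4 at fret 5 → D5 (MIDI 74).
59 − 74 = -15, so the two pitches are 15 semitones apart, with D5 the higher.

15 semitones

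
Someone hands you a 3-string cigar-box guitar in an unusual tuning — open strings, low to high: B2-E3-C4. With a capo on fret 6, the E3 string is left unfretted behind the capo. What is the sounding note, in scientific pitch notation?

A♯3

The capo raises the open E3 by 6 semitones to A♯3; fretting 0 more gives E3 + 6 + 0 = E3 + 6 semitones = A♯3.
(Also written B♭.)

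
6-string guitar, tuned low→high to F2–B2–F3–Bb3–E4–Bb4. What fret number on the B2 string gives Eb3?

Eb3 is 4 semitones above the open B2 (B–C–Db–D–Eb), so it sits at fret 4.

4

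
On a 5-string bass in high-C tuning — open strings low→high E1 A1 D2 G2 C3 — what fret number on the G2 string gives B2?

4

B2 is 4 semitones above the open G2 (G–G#–A–A#–B), so it sits at fret 4.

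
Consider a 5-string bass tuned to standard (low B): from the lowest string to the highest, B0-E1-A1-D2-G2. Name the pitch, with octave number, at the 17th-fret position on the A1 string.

D3

A1 is MIDI 33. Adding 17 gives 50, which is D3.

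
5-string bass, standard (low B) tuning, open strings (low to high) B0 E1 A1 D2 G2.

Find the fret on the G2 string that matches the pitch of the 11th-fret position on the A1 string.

A1 at fret 11 is A1 + 11 semitones = G#2.
The open G2 string is 10 semitones above the open A1, so the same pitch on the G2 string lies at fret 11 − 10 = 1.

1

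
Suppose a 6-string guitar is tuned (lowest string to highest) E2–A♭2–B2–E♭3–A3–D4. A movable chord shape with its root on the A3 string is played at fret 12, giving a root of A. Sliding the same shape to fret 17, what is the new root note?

D

Moving from fret 12 to fret 17 shifts the root by 5 semitones.
A up 5 semitones is D.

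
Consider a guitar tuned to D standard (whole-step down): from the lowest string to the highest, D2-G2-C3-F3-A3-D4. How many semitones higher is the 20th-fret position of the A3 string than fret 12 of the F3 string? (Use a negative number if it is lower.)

A3 at fret 20 → F5 (MIDI 77); F3 at fret 12 → F4 (MIDI 65).
77 − 65 = 12, so the two pitches are 12 semitones apart.

12 semitones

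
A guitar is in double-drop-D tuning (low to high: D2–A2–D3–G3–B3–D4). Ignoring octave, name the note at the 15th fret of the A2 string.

The open A2 string plus 15 semitones: A–A#–B–C–…–A#–B–C.

C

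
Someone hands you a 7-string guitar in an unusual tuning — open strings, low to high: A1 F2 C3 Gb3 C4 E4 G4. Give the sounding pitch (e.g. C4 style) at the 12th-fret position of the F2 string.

F2 is MIDI 41. Adding 12 gives 53, which is F3.

F3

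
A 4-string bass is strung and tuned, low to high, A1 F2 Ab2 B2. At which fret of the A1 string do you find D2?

5

D2 is 5 semitones above the open A1 (A–Bb–B–C–Db–D), so it sits at fret 5.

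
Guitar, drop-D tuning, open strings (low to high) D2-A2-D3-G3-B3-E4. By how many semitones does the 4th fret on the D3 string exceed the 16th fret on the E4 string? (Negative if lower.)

-26 semitones

D3 at fret 4 → F#3 (MIDI 54); E4 at fret 16 → G#5 (MIDI 80).
54 − 80 = -26, so the two pitches are 26 semitones apart.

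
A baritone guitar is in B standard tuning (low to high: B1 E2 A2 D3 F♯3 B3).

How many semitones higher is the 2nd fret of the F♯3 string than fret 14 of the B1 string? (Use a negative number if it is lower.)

7 semitones

F♯3 at fret 2 → G♯3 (MIDI 56); B1 at fret 14 → C♯3 (MIDI 49).
56 − 49 = 7, so the two pitches are 7 semitones apart.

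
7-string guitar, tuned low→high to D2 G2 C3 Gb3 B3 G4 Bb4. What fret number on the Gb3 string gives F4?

F4 is 11 semitones above the open Gb3 (Gb–G–Ab–A–…–Eb–E–F), so it sits at fret 11.

11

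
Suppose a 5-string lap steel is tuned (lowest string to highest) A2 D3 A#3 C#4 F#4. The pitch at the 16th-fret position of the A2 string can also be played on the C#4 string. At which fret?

0

A2 at fret 16 is A2 + 16 semitones = C#4.
The open C#4 string is 16 semitones above the open A2, so the same pitch on the C#4 string lies at fret 16 − 16 = 0.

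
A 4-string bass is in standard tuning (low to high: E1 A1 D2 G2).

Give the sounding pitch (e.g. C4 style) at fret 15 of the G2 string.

A♯3

The open G2 string plus 15 semitones: G–G#–A–A#–…–G#–A–A#.
The walk passes from B into C once, so the octave number goes from 2 to 3.
(Equivalently spelled B♭3.)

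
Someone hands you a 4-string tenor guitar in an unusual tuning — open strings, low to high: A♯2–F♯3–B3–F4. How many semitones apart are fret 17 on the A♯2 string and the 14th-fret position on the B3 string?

A♯2 at fret 17 → D♯4 (MIDI 63); B3 at fret 14 → C♯5 (MIDI 73).
63 − 73 = -10, so the two pitches are 10 semitones apart, with C♯5 the higher.

10 semitones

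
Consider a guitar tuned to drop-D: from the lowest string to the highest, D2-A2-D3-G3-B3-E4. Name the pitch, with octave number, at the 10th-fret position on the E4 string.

Each fret is one semitone, so E4 + 10 = D5.

D5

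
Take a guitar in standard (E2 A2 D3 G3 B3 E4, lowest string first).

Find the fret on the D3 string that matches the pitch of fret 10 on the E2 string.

Fret 10 on E2 is MIDI 40 + 10 = 50 (D3). On the D3 string (open MIDI 50), that pitch is 50 − 50 = fret 0.

0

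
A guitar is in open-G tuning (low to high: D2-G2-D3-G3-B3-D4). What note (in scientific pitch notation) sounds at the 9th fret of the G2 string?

E3

The open G2 string plus 9 semitones: G–G#–A–A#–B–C–C#–D–D#–E.
The walk passes from B into C once, so the octave number goes from 2 to 3.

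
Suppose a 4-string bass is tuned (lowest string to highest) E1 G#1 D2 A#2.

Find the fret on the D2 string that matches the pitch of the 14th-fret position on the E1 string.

4

E1 at fret 14 is E1 + 14 semitones = F#2.
The open D2 string is 10 semitones above the open E1, so the same pitch on the D2 string lies at fret 14 − 10 = 4.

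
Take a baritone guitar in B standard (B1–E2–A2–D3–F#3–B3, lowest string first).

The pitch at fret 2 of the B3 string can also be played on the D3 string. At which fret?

Fret 2 on B3 is MIDI 59 + 2 = 61 (C#4). On the D3 string (open MIDI 50), that pitch is 61 − 50 = fret 11.

11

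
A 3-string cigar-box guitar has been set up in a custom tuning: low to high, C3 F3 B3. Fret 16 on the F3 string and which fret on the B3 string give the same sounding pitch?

Fret 16 on F3 is MIDI 53 + 16 = 69 (A4). On the B3 string (open MIDI 59), that pitch is 69 − 59 = fret 10.

10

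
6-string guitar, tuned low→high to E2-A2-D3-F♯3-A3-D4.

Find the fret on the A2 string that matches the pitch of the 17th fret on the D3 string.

Fret 17 on D3 is MIDI 50 + 17 = 67 (G4). On the A2 string (open MIDI 45), that pitch is 67 − 45 = fret 22.

22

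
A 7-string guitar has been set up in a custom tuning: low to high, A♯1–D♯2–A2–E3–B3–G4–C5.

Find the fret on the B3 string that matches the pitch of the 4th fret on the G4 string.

12

G4 at fret 4 is G4 + 4 semitones = B4.
The open B3 string is 8 semitones below the open G4, so the same pitch on the B3 string lies at fret 4 + 8 = 12.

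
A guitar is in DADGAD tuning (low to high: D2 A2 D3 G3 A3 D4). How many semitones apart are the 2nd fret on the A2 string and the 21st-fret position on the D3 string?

A2 at fret 2 → B2 (MIDI 47); D3 at fret 21 → B4 (MIDI 71).
47 − 71 = -24, so the two pitches are 24 semitones apart, with B4 the higher.

24 semitones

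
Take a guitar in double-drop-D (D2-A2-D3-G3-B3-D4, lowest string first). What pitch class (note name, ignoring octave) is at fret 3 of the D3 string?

F

The open D3 string plus 3 semitones: D–D#–E–F.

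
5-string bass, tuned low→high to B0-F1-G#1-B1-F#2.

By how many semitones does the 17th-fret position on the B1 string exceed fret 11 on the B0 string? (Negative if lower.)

B1 at fret 17 → E3 (MIDI 52); B0 at fret 11 → A#1 (MIDI 34).
52 − 34 = 18, so the two pitches are 18 semitones apart.

18 semitones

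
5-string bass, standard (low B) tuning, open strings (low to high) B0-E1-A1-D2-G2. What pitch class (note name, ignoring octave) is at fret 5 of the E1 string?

A

E1 is MIDI 28. Adding 5 gives 33; 33 mod 12 = 9, i.e. A.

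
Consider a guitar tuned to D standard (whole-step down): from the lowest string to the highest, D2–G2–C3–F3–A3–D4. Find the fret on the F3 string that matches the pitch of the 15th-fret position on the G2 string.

G2 at fret 15 is G2 + 15 semitones = A#3.
The open F3 string is 10 semitones above the open G2, so the same pitch on the F3 string lies at fret 15 − 10 = 5.

5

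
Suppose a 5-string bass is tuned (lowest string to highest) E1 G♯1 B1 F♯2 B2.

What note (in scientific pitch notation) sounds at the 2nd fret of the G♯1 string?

A♯1

Each fret is one semitone, so G♯1 + 2 = A♯1.
(Equivalently spelled B♭1.)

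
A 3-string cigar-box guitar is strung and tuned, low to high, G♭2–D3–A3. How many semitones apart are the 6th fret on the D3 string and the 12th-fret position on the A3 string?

13 semitones

D3 at fret 6 → A♭3 (MIDI 56); A3 at fret 12 → A4 (MIDI 69).
56 − 69 = -13, so the two pitches are 13 semitones apart, with A4 the higher.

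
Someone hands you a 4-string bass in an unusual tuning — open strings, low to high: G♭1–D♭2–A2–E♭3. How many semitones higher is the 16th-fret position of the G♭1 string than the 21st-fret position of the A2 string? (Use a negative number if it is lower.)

G♭1 at fret 16 → B♭2 (MIDI 46); A2 at fret 21 → G♭4 (MIDI 66).
46 − 66 = -20, so the two pitches are 20 semitones apart.

-20 semitones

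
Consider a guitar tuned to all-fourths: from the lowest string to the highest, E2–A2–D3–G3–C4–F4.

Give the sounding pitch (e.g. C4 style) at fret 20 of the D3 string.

The open D3 string plus 20 semitones: D–D#–E–F–…–G#–A–A#.
The walk passes from B into C once, so the octave number goes from 3 to 4.

A#4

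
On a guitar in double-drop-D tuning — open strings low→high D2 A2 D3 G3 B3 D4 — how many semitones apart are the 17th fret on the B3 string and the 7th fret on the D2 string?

31 semitones

B3 at fret 17 → E5 (MIDI 76); D2 at fret 7 → A2 (MIDI 45).
76 − 45 = 31, so the two pitches are 31 semitones apart, with E5 the higher.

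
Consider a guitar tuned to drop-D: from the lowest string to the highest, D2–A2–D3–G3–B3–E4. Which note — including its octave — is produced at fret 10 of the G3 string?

F4

Each fret is one semitone, so G3 + 10 = F4.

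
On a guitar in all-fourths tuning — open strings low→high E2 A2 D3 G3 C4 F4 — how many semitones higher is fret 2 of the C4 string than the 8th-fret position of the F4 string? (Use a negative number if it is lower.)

-11 semitones

C4 at fret 2 → D4 (MIDI 62); F4 at fret 8 → C#5 (MIDI 73).
62 − 73 = -11, so the two pitches are 11 semitones apart.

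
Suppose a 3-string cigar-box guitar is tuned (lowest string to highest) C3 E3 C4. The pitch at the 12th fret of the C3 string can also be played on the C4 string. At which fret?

0

C3 at fret 12 is C3 + 12 semitones = C4.
The open C4 string is 12 semitones above the open C3, so the same pitch on the C4 string lies at fret 12 − 12 = 0.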